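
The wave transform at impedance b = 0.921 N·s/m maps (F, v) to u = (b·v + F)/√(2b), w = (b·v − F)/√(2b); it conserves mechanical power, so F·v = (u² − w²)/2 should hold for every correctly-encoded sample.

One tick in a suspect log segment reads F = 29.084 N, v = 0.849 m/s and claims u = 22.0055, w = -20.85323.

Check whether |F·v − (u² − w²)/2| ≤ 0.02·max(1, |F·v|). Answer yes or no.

F·v = 29.084×0.849 = 24.69232 W.
(u² − w²)/2 = (484.24203 − 434.85720)/2 = 24.69241 W.
|Δ| = 0.00010;  2% of max(1, |F·v|) = 0.49385.

yes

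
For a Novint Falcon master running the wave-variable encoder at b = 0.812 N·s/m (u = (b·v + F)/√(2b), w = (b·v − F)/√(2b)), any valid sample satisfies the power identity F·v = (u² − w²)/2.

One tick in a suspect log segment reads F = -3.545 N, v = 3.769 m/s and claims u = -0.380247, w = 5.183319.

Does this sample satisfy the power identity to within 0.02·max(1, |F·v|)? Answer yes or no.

F·v = (-3.545)×3.769 = -13.361105 W.
(u² − w²)/2 = (0.144588 − 26.866796)/2 = -13.361104 W.
|Δ| = 0.000001;  2% of max(1, |F·v|) = 0.267222.

yes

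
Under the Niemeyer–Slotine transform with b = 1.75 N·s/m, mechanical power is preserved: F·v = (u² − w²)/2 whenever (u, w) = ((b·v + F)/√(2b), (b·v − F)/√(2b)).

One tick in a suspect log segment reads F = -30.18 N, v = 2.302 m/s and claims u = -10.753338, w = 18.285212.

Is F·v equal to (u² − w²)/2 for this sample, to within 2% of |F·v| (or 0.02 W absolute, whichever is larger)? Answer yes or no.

no

F·v = (-30.18)×2.302 = -69.474360 W.
(u² − w²)/2 = (115.634278 − 334.348978)/2 = -109.357350 W.
|Δ| = 39.882990;  2% of max(1, |F·v|) = 1.389487.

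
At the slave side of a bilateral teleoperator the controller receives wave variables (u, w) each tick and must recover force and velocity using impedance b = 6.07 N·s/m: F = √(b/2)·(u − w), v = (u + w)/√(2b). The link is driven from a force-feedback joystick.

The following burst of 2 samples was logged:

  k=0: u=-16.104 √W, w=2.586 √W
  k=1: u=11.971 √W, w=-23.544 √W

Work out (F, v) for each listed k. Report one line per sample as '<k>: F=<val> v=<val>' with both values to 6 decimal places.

0: F=-32.560319 v=-3.879744
1: F=61.871574 v=-3.321518

k=0: u−w=-18.690000, u+w=-13.518000; √(b/2)=1.742125, √(2b)=3.484250; F=1.742125×(-18.69)=-32.560319, v=-13.518000/3.484250=-3.879744
k=1: u−w=35.515000, u+w=-11.573000; √(b/2)=1.742125, √(2b)=3.484250; F=1.742125×35.515=61.871574, v=-11.573000/3.484250=-3.321518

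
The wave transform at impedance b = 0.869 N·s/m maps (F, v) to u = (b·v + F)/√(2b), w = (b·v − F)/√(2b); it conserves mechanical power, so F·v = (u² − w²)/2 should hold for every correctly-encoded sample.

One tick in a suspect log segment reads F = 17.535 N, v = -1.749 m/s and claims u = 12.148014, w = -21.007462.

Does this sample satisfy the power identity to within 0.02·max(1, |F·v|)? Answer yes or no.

no

F·v = 17.535×(-1.749) = -30.668715 W.
(u² − w²)/2 = (147.574244 − 441.313460)/2 = -146.869608 W.
|Δ| = 116.200893;  2% of max(1, |F·v|) = 0.613374.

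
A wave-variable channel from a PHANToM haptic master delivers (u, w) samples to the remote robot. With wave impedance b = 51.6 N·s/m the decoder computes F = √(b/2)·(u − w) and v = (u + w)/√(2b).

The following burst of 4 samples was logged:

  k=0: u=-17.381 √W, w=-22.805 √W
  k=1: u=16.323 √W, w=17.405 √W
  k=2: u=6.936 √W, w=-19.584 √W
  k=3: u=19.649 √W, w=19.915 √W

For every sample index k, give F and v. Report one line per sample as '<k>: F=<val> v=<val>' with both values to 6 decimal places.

k=0: u−w=5.424000, u+w=-40.186000; √(b/2)=5.079370, √(2b)=10.158740; F=5.079370×5.424=27.550503, v=-40.186000/10.158740=-3.955806
k=1: u−w=-1.082000, u+w=33.728000; √(b/2)=5.079370, √(2b)=10.158740; F=5.079370×(-1.082)=-5.495878, v=33.728000/10.158740=3.320097
k=2: u−w=26.520000, u+w=-12.648000; √(b/2)=5.079370, √(2b)=10.158740; F=5.079370×26.52=134.704893, v=-12.648000/10.158740=-1.245036
k=3: u−w=-0.266000, u+w=39.564000; √(b/2)=5.079370, √(2b)=10.158740; F=5.079370×(-0.266)=-1.351112, v=39.564000/10.158740=3.894577

0: F=27.550503 v=-3.955806
1: F=-5.495878 v=3.320097
2: F=134.704893 v=-1.245036
3: F=-1.351112 v=3.894577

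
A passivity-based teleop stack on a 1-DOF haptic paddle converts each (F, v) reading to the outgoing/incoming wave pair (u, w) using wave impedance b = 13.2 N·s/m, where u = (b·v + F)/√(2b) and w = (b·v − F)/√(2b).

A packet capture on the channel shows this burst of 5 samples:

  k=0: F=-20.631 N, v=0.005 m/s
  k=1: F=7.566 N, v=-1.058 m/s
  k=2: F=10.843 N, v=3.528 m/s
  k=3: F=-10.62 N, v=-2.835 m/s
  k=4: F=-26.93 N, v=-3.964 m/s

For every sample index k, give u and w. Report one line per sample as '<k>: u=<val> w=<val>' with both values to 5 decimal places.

0: u=-4.00246 w=4.02815
1: u=-1.24552 w=-4.19058
2: u=11.17391 w=6.95328
3: u=-9.35016 w=-5.21633
4: u=-15.42494 w=-4.94246

k=0: b·v=13.2×0.005=0.06600; √(2b)=5.13809; u=(0.06600+(-20.631))/5.13809=-4.00246, w=(0.06600−(-20.631))/5.13809=4.02815
k=1: b·v=13.2×(-1.058)=-13.96560; √(2b)=5.13809; u=(-13.96560+7.566)/5.13809=-1.24552, w=(-13.96560−7.566)/5.13809=-4.19058
k=2: b·v=13.2×3.528=46.56960; √(2b)=5.13809; u=(46.56960+10.843)/5.13809=11.17391, w=(46.56960−10.843)/5.13809=6.95328
k=3: b·v=13.2×(-2.835)=-37.42200; √(2b)=5.13809; u=(-37.42200+(-10.62))/5.13809=-9.35016, w=(-37.42200−(-10.62))/5.13809=-5.21633
k=4: b·v=13.2×(-3.964)=-52.32480; √(2b)=5.13809; u=(-52.32480+(-26.93))/5.13809=-15.42494, w=(-52.32480−(-26.93))/5.13809=-4.94246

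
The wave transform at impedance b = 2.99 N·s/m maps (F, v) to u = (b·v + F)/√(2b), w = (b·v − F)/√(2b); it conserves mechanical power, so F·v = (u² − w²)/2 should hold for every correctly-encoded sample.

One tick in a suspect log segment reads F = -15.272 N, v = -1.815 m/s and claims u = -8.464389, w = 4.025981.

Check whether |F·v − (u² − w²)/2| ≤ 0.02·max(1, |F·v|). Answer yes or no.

yes

F·v = (-15.272)×(-1.815) = 27.718680 W.
(u² − w²)/2 = (71.645881 − 16.208523)/2 = 27.718679 W.
|Δ| = 0.000001;  2% of max(1, |F·v|) = 0.554374.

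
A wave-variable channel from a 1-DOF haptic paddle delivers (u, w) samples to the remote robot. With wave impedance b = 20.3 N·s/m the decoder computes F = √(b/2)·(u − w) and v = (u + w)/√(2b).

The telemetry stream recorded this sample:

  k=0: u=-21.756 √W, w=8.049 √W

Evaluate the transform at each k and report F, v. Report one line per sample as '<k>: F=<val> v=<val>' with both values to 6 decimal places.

0: F=-94.955942 v=-2.151193

k=0: u−w=-29.805000, u+w=-13.707000; √(b/2)=3.185906, √(2b)=6.371813; F=3.185906×(-29.805)=-94.955942, v=-13.707000/6.371813=-2.151193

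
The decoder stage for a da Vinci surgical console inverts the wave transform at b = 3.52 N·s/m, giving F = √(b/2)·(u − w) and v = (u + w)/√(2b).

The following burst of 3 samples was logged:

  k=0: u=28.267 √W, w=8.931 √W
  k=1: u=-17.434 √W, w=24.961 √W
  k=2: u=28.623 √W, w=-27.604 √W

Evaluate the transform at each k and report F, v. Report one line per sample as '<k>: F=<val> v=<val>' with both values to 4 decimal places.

k=0: u−w=19.3360, u+w=37.1980; √(b/2)=1.3266, √(2b)=2.6533; F=1.3266×19.336=25.6521, v=37.1980/2.6533=14.0195
k=1: u−w=-42.3950, u+w=7.5270; √(b/2)=1.3266, √(2b)=2.6533; F=1.3266×(-42.395)=-56.2433, v=7.5270/2.6533=2.8368
k=2: u−w=56.2270, u+w=1.0190; √(b/2)=1.3266, √(2b)=2.6533; F=1.3266×56.227=74.5935, v=1.0190/2.6533=0.3841

0: F=25.6521 v=14.0195
1: F=-56.2433 v=2.8368
2: F=74.5935 v=0.3841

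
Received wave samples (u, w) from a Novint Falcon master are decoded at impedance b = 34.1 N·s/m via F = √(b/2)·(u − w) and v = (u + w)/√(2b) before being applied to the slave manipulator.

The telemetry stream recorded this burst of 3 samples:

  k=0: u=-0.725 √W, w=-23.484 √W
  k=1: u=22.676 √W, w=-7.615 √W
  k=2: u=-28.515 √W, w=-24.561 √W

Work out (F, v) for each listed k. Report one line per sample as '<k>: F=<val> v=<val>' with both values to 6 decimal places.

0: F=93.975656 v=-2.931465
1: F=125.076524 v=1.823735
2: F=-16.326717 v=-6.426966

k=0: u−w=22.759000, u+w=-24.209000; √(b/2)=4.129165, √(2b)=8.258329; F=4.129165×22.759=93.975656, v=-24.209000/8.258329=-2.931465
k=1: u−w=30.291000, u+w=15.061000; √(b/2)=4.129165, √(2b)=8.258329; F=4.129165×30.291=125.076524, v=15.061000/8.258329=1.823735
k=2: u−w=-3.954000, u+w=-53.076000; √(b/2)=4.129165, √(2b)=8.258329; F=4.129165×(-3.954)=-16.326717, v=-53.076000/8.258329=-6.426966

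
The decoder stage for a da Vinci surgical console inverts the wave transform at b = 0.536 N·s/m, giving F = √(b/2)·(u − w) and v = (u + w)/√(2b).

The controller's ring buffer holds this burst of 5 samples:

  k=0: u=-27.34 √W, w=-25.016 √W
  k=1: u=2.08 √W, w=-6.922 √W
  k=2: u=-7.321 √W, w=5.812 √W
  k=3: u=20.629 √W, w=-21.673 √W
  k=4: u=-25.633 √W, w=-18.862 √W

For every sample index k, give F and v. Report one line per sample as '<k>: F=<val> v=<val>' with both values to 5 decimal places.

0: F=-1.20310 v=-50.56722
1: F=4.66022 v=-4.67657
2: F=-6.79879 v=-1.45744
3: F=21.89920 v=-1.00833
4: F=-3.50526 v=-42.97480

k=0: u−w=-2.32400, u+w=-52.35600; √(b/2)=0.51769, √(2b)=1.03537; F=0.51769×(-2.324)=-1.20310, v=-52.35600/1.03537=-50.56722
k=1: u−w=9.00200, u+w=-4.84200; √(b/2)=0.51769, √(2b)=1.03537; F=0.51769×9.002=4.66022, v=-4.84200/1.03537=-4.67657
k=2: u−w=-13.13300, u+w=-1.50900; √(b/2)=0.51769, √(2b)=1.03537; F=0.51769×(-13.133)=-6.79879, v=-1.50900/1.03537=-1.45744
k=3: u−w=42.30200, u+w=-1.04400; √(b/2)=0.51769, √(2b)=1.03537; F=0.51769×42.302=21.89920, v=-1.04400/1.03537=-1.00833
k=4: u−w=-6.77100, u+w=-44.49500; √(b/2)=0.51769, √(2b)=1.03537; F=0.51769×(-6.771)=-3.50526, v=-44.49500/1.03537=-42.97480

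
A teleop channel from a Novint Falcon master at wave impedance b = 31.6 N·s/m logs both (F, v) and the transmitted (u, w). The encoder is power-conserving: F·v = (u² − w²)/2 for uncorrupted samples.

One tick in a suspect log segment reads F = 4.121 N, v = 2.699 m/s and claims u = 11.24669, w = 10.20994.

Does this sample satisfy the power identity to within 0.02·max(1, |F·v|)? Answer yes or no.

yes

F·v = 4.121×2.699 = 11.12258 W.
(u² − w²)/2 = (126.48804 − 104.24287)/2 = 11.12258 W.
|Δ| = 0.00000;  2% of max(1, |F·v|) = 0.22245.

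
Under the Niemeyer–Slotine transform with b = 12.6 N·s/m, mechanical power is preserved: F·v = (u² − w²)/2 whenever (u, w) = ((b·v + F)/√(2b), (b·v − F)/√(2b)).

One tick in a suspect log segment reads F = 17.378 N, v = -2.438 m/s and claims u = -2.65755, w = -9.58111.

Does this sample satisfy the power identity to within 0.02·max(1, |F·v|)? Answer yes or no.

F·v = 17.378×(-2.438) = -42.36756 W.
(u² − w²)/2 = (7.06257 − 91.79767)/2 = -42.36755 W.
|Δ| = 0.00002;  2% of max(1, |F·v|) = 0.84735.

yes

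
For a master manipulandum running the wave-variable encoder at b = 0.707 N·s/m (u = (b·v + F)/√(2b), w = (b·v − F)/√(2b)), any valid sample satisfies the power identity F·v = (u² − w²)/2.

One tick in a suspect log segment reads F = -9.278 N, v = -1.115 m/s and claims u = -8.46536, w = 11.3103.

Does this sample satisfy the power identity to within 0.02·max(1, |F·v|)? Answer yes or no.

no

F·v = (-9.278)×(-1.115) = 10.34497 W.
(u² − w²)/2 = (71.66232 − 127.92289)/2 = -28.13028 W.
|Δ| = 38.47525;  2% of max(1, |F·v|) = 0.20690.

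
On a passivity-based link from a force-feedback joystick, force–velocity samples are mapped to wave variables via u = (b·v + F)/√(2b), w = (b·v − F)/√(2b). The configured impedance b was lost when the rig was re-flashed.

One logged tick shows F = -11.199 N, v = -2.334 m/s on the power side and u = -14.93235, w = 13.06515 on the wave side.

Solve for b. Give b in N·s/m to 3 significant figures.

b = 0.32 N·s/m

u + w = -1.8672;  u + w = √(2b)·v, so √(2b) = -1.8672/(-2.334) = 0.8000.
b = (√(2b))²/2 = 0.6400/2 = 0.3200.
(Check via u − w = 2F/√(2b): u − w = -27.9975, 2F/√(2b) = -27.9975.)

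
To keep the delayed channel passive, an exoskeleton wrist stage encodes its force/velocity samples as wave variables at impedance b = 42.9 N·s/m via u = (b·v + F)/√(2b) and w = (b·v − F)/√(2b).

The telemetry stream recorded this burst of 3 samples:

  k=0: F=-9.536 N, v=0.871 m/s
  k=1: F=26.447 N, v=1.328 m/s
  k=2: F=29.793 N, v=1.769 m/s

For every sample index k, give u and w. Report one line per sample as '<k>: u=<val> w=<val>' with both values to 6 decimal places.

k=0: b·v=42.9×0.871=37.365900; √(2b)=9.262829; u=(37.365900+(-9.536))/9.262829=3.004471, w=(37.365900−(-9.536))/9.262829=5.063453
k=1: b·v=42.9×1.328=56.971200; √(2b)=9.262829; u=(56.971200+26.447)/9.262829=9.005694, w=(56.971200−26.447)/9.262829=3.295343
k=2: b·v=42.9×1.769=75.890100; √(2b)=9.262829; u=(75.890100+29.793)/9.262829=11.409376, w=(75.890100−29.793)/9.262829=4.976568

0: u=3.004471 w=5.063453
1: u=9.005694 w=3.295343
2: u=11.409376 w=4.976568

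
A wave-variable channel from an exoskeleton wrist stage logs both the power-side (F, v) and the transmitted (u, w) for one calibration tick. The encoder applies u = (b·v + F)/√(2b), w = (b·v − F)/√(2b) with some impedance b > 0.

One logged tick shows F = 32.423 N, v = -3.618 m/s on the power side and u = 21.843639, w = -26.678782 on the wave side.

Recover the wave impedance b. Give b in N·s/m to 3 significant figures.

u + w = -4.835143;  u + w = √(2b)·v, so √(2b) = -4.835143/(-3.618) = 1.336413.
b = (√(2b))²/2 = 1.786000/2 = 0.893000.
(Check via u − w = 2F/√(2b): u − w = 48.522421, 2F/√(2b) = 48.522418.)

b = 0.893 N·s/m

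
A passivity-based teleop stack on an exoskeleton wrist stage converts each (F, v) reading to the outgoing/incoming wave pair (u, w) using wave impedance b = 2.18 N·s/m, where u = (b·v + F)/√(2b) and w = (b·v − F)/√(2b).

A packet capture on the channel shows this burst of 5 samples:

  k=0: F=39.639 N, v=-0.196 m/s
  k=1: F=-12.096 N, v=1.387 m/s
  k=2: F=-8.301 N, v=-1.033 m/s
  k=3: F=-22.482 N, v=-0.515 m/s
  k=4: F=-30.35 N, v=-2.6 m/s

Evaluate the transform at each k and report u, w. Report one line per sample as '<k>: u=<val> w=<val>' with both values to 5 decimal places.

k=0: b·v=2.18×(-0.196)=-0.42728; √(2b)=2.08806; u=(-0.42728+39.639)/2.08806=18.77901, w=(-0.42728−39.639)/2.08806=-19.18827
k=1: b·v=2.18×1.387=3.02366; √(2b)=2.08806; u=(3.02366+(-12.096))/2.08806=-4.34486, w=(3.02366−(-12.096))/2.08806=7.24100
k=2: b·v=2.18×(-1.033)=-2.25194; √(2b)=2.08806; u=(-2.25194+(-8.301))/2.08806=-5.05394, w=(-2.25194−(-8.301))/2.08806=2.89697
k=3: b·v=2.18×(-0.515)=-1.12270; √(2b)=2.08806; u=(-1.12270+(-22.482))/2.08806=-11.30460, w=(-1.12270−(-22.482))/2.08806=10.22925
k=4: b·v=2.18×(-2.6)=-5.66800; √(2b)=2.08806; u=(-5.66800+(-30.35))/2.08806=-17.24949, w=(-5.66800−(-30.35))/2.08806=11.82053

0: u=18.77901 w=-19.18827
1: u=-4.34486 w=7.24100
2: u=-5.05394 w=2.89697
3: u=-11.30460 w=10.22925
4: u=-17.24949 w=11.82053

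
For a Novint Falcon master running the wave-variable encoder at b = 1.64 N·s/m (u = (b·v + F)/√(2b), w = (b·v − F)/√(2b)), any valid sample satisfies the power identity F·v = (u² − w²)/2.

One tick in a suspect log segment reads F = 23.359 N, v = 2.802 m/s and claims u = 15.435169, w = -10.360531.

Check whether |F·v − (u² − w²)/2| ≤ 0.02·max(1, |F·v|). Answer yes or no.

F·v = 23.359×2.802 = 65.451918 W.
(u² − w²)/2 = (238.244442 − 107.340603)/2 = 65.451920 W.
|Δ| = 0.000002;  2% of max(1, |F·v|) = 1.309038.

yes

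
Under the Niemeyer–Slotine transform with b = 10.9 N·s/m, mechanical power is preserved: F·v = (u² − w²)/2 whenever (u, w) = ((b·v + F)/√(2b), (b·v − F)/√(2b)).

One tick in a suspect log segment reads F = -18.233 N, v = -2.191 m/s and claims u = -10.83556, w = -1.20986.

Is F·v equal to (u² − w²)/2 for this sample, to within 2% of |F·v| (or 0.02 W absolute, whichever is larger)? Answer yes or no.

F·v = (-18.233)×(-2.191) = 39.94850 W.
(u² − w²)/2 = (117.40936 − 1.46376)/2 = 57.97280 W.
|Δ| = 18.02430;  2% of max(1, |F·v|) = 0.79897.

no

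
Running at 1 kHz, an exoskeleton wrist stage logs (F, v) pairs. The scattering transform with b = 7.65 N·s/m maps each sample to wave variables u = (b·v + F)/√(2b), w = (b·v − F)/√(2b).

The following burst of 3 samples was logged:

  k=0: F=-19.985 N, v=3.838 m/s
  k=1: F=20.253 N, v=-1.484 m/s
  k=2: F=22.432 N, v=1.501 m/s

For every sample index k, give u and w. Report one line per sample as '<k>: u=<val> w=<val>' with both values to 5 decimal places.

k=0: b·v=7.65×3.838=29.36070; √(2b)=3.91152; u=(29.36070+(-19.985))/3.91152=2.39694, w=(29.36070−(-19.985))/3.91152=12.61547
k=1: b·v=7.65×(-1.484)=-11.35260; √(2b)=3.91152; u=(-11.35260+20.253)/3.91152=2.27543, w=(-11.35260−20.253)/3.91152=-8.08013
k=2: b·v=7.65×1.501=11.48265; √(2b)=3.91152; u=(11.48265+22.432)/3.91152=8.67045, w=(11.48265−22.432)/3.91152=-2.79926

0: u=2.39694 w=12.61547
1: u=2.27543 w=-8.08013
2: u=8.67045 w=-2.79926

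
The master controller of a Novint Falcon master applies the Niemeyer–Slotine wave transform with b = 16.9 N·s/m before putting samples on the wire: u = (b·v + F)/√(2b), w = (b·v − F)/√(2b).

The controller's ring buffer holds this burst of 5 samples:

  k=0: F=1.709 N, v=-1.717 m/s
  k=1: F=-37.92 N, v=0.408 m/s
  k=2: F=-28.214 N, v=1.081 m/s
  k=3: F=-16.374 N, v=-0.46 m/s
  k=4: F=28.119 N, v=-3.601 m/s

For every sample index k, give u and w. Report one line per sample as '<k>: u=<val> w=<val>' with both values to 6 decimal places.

k=0: b·v=16.9×(-1.717)=-29.017300; √(2b)=5.813777; u=(-29.017300+1.709)/5.813777=-4.697170, w=(-29.017300−1.709)/5.813777=-5.285084
k=1: b·v=16.9×0.408=6.895200; √(2b)=5.813777; u=(6.895200+(-37.92))/5.813777=-5.336428, w=(6.895200−(-37.92))/5.813777=7.708449
k=2: b·v=16.9×1.081=18.268900; √(2b)=5.813777; u=(18.268900+(-28.214))/5.813777=-1.710609, w=(18.268900−(-28.214))/5.813777=7.995302
k=3: b·v=16.9×(-0.46)=-7.774000; √(2b)=5.813777; u=(-7.774000+(-16.374))/5.813777=-4.153582, w=(-7.774000−(-16.374))/5.813777=1.479245
k=4: b·v=16.9×(-3.601)=-60.856900; √(2b)=5.813777; u=(-60.856900+28.119)/5.813777=-5.631090, w=(-60.856900−28.119)/5.813777=-15.304320

0: u=-4.697170 w=-5.285084
1: u=-5.336428 w=7.708449
2: u=-1.710609 w=7.995302
3: u=-4.153582 w=1.479245
4: u=-5.631090 w=-15.304320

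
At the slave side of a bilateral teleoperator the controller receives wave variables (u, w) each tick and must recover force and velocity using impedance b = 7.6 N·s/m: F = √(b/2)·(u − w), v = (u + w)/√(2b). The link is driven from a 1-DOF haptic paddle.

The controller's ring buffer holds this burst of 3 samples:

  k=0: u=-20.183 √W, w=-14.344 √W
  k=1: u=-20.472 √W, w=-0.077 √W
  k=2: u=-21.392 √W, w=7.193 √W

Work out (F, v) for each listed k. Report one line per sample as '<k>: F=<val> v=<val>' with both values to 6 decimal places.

k=0: u−w=-5.839000, u+w=-34.527000; √(b/2)=1.949359, √(2b)=3.898718; F=1.949359×(-5.839)=-11.382306, v=-34.527000/3.898718=-8.855989
k=1: u−w=-20.395000, u+w=-20.549000; √(b/2)=1.949359, √(2b)=3.898718; F=1.949359×(-20.395)=-39.757174, v=-20.549000/3.898718=-5.270707
k=2: u−w=-28.585000, u+w=-14.199000; √(b/2)=1.949359, √(2b)=3.898718; F=1.949359×(-28.585)=-55.722423, v=-14.199000/3.898718=-3.641967

0: F=-11.382306 v=-8.855989
1: F=-39.757174 v=-5.270707
2: F=-55.722423 v=-3.641967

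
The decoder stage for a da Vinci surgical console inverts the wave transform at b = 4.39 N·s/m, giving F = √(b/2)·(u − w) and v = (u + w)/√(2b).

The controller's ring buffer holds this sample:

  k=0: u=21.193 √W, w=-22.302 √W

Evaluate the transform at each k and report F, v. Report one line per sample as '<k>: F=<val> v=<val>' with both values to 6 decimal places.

k=0: u−w=43.495000, u+w=-1.109000; √(b/2)=1.481553, √(2b)=2.963106; F=1.481553×43.495=64.440158, v=-1.109000/2.963106=-0.374269

0: F=64.440158 v=-0.374269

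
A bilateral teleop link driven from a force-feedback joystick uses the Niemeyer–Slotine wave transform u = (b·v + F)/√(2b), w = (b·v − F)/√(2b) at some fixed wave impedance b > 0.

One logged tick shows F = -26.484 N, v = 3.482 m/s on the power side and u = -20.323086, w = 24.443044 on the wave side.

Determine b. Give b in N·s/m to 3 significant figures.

u + w = 4.119958;  u + w = √(2b)·v, so √(2b) = 4.119958/3.482 = 1.183216.
b = (√(2b))²/2 = 1.400000/2 = 0.700000.
(Check via u − w = 2F/√(2b): u − w = -44.766130, 2F/√(2b) = -44.766130.)

b = 0.7 N·s/m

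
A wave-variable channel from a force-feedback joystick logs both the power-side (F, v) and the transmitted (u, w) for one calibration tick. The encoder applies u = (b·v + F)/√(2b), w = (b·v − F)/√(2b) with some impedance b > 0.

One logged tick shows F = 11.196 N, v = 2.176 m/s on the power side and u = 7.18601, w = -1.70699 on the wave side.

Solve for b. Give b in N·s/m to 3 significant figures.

u + w = 5.47902;  u + w = √(2b)·v, so √(2b) = 5.47902/2.176 = 2.51793.
b = (√(2b))²/2 = 6.33998/2 = 3.16999.
(Check via u − w = 2F/√(2b): u − w = 8.89300, 2F/√(2b) = 8.89301.)

b = 3.17 N·s/m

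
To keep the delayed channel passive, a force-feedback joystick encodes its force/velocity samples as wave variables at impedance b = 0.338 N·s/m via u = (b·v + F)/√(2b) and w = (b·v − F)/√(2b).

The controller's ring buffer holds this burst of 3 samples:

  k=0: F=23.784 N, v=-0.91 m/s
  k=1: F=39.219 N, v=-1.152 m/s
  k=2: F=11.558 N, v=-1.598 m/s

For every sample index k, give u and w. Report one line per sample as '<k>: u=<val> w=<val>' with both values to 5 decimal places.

0: u=28.55345 w=-29.30164
1: u=47.22694 w=-48.17411
2: u=13.40061 w=-14.71447

k=0: b·v=0.338×(-0.91)=-0.30758; √(2b)=0.82219; u=(-0.30758+23.784)/0.82219=28.55345, w=(-0.30758−23.784)/0.82219=-29.30164
k=1: b·v=0.338×(-1.152)=-0.38938; √(2b)=0.82219; u=(-0.38938+39.219)/0.82219=47.22694, w=(-0.38938−39.219)/0.82219=-48.17411
k=2: b·v=0.338×(-1.598)=-0.54012; √(2b)=0.82219; u=(-0.54012+11.558)/0.82219=13.40061, w=(-0.54012−11.558)/0.82219=-14.71447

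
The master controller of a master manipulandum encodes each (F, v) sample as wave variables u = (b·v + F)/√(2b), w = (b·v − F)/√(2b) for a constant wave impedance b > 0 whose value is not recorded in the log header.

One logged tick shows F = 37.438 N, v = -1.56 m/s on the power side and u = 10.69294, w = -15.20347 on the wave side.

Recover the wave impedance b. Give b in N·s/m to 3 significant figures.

u + w = -4.51053;  u + w = √(2b)·v, so √(2b) = -4.51053/(-1.56) = 2.89137.
b = (√(2b))²/2 = 8.35999/2 = 4.18000.
(Check via u − w = 2F/√(2b): u − w = 25.89641, 2F/√(2b) = 25.89642.)

b = 4.18 N·s/m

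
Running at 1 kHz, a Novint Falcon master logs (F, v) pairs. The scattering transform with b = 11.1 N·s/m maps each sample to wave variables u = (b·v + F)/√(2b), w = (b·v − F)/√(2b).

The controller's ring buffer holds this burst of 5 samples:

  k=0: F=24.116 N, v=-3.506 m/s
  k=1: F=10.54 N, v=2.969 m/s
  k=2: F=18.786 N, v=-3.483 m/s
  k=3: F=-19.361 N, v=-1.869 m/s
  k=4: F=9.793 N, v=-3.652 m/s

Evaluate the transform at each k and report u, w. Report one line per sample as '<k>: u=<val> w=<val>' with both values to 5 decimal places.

k=0: b·v=11.1×(-3.506)=-38.91660; √(2b)=4.71169; u=(-38.91660+24.116)/4.71169=-3.14125, w=(-38.91660−24.116)/4.71169=-13.37792
k=1: b·v=11.1×2.969=32.95590; √(2b)=4.71169; u=(32.95590+10.54)/4.71169=9.23149, w=(32.95590−10.54)/4.71169=4.75751
k=2: b·v=11.1×(-3.483)=-38.66130; √(2b)=4.71169; u=(-38.66130+18.786)/4.71169=-4.21830, w=(-38.66130−18.786)/4.71169=-12.19251
k=3: b·v=11.1×(-1.869)=-20.74590; √(2b)=4.71169; u=(-20.74590+(-19.361))/4.71169=-8.51222, w=(-20.74590−(-19.361))/4.71169=-0.29393
k=4: b·v=11.1×(-3.652)=-40.53720; √(2b)=4.71169; u=(-40.53720+9.793)/4.71169=-6.52509, w=(-40.53720−9.793)/4.71169=-10.68199

0: u=-3.14125 w=-13.37792
1: u=9.23149 w=4.75751
2: u=-4.21830 w=-12.19251
3: u=-8.51222 w=-0.29393
4: u=-6.52509 w=-10.68199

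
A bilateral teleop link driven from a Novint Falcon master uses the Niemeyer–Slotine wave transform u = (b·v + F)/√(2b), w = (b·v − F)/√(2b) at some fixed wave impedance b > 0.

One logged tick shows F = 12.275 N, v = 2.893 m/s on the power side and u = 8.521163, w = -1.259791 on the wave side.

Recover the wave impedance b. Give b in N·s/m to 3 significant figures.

b = 3.15 N·s/m

u + w = 7.261372;  u + w = √(2b)·v, so √(2b) = 7.261372/2.893 = 2.509980.
b = (√(2b))²/2 = 6.299999/2 = 3.150000.
(Check via u − w = 2F/√(2b): u − w = 9.780954, 2F/√(2b) = 9.780955.)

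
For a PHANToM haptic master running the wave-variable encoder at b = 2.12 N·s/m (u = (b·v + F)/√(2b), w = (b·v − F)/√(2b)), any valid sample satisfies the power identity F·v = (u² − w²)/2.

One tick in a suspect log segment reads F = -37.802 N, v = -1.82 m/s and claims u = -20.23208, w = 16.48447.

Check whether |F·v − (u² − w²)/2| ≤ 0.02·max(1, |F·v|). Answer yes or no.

yes

F·v = (-37.802)×(-1.82) = 68.7996 W.
(u² − w²)/2 = (409.3371 − 271.7378)/2 = 68.7997 W.
|Δ| = 0.0000;  2% of max(1, |F·v|) = 1.3760.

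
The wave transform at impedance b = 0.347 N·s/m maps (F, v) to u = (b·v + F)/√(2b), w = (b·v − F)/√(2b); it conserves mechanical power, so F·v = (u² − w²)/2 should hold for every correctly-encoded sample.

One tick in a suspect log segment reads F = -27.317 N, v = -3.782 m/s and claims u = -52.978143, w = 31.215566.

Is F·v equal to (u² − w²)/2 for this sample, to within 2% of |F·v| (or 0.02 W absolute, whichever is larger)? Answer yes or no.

no

F·v = (-27.317)×(-3.782) = 103.312894 W.
(u² − w²)/2 = (2806.683636 − 974.411561)/2 = 916.136038 W.
|Δ| = 812.823144;  2% of max(1, |F·v|) = 2.066258.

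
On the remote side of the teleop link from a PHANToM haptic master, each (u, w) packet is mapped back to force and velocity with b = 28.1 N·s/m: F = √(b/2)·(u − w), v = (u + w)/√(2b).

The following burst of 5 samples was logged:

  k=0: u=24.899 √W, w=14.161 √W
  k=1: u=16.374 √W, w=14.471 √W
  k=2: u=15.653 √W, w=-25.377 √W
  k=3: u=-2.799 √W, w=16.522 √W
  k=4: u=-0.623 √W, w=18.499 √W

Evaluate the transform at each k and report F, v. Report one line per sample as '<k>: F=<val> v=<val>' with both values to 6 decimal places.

0: F=40.249599 v=5.210316
1: F=7.133078 v=4.114496
2: F=153.794101 v=-1.297110
3: F=-72.421541 v=1.830547
4: F=-71.675623 v=2.384527

k=0: u−w=10.738000, u+w=39.060000; √(b/2)=3.748333, √(2b)=7.496666; F=3.748333×10.738=40.249599, v=39.060000/7.496666=5.210316
k=1: u−w=1.903000, u+w=30.845000; √(b/2)=3.748333, √(2b)=7.496666; F=3.748333×1.903=7.133078, v=30.845000/7.496666=4.114496
k=2: u−w=41.030000, u+w=-9.724000; √(b/2)=3.748333, √(2b)=7.496666; F=3.748333×41.03=153.794101, v=-9.724000/7.496666=-1.297110
k=3: u−w=-19.321000, u+w=13.723000; √(b/2)=3.748333, √(2b)=7.496666; F=3.748333×(-19.321)=-72.421541, v=13.723000/7.496666=1.830547
k=4: u−w=-19.122000, u+w=17.876000; √(b/2)=3.748333, √(2b)=7.496666; F=3.748333×(-19.122)=-71.675623, v=17.876000/7.496666=2.384527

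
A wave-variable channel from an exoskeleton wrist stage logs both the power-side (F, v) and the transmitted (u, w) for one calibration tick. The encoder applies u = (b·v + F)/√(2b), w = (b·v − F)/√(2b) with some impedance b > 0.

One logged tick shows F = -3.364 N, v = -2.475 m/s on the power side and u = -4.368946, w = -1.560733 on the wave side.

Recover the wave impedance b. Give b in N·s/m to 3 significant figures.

b = 2.87 N·s/m

u + w = -5.929679;  u + w = √(2b)·v, so √(2b) = -5.929679/(-2.475) = 2.395830.
b = (√(2b))²/2 = 5.740001/2 = 2.870000.
(Check via u − w = 2F/√(2b): u − w = -2.808213, 2F/√(2b) = -2.808213.)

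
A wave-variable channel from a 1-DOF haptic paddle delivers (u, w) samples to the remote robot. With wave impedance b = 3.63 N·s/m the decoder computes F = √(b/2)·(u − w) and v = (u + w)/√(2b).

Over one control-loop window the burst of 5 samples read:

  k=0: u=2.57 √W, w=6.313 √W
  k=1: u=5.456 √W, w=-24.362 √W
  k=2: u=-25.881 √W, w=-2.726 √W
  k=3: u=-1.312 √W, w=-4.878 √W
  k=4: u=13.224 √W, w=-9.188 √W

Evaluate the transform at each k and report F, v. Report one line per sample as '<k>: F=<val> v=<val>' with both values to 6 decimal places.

k=0: u−w=-3.743000, u+w=8.883000; √(b/2)=1.347219, √(2b)=2.694439; F=1.347219×(-3.743)=-5.042642, v=8.883000/2.694439=3.296791
k=1: u−w=29.818000, u+w=-18.906000; √(b/2)=1.347219, √(2b)=2.694439; F=1.347219×29.818=40.171387, v=-18.906000/2.694439=-7.016675
k=2: u−w=-23.155000, u+w=-28.607000; √(b/2)=1.347219, √(2b)=2.694439; F=1.347219×(-23.155)=-31.194864, v=-28.607000/2.694439=-10.617053
k=3: u−w=3.566000, u+w=-6.190000; √(b/2)=1.347219, √(2b)=2.694439; F=1.347219×3.566=4.804184, v=-6.190000/2.694439=-2.297324
k=4: u−w=22.412000, u+w=4.036000; √(b/2)=1.347219, √(2b)=2.694439; F=1.347219×22.412=30.193880, v=4.036000/2.694439=1.497900

0: F=-5.042642 v=3.296791
1: F=40.171387 v=-7.016675
2: F=-31.194864 v=-10.617053
3: F=4.804184 v=-2.297324
4: F=30.193880 v=1.497900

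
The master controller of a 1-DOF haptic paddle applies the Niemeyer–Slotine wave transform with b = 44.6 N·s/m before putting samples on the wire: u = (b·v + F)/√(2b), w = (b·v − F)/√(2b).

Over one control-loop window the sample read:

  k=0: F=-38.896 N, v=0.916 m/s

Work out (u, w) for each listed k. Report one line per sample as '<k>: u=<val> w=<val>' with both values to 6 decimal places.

0: u=0.207272 w=8.443958

k=0: b·v=44.6×0.916=40.853600; √(2b)=9.444575; u=(40.853600+(-38.896))/9.444575=0.207272, w=(40.853600−(-38.896))/9.444575=8.443958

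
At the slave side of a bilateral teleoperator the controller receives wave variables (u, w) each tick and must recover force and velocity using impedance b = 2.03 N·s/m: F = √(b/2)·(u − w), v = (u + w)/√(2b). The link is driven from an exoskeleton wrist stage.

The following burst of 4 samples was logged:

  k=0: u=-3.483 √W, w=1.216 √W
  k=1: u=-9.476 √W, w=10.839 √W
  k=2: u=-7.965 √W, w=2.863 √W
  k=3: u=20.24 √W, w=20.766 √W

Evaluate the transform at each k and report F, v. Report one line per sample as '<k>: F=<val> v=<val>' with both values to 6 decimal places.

k=0: u−w=-4.699000, u+w=-2.267000; √(b/2)=1.007472, √(2b)=2.014944; F=1.007472×(-4.699)=-4.734111, v=-2.267000/2.014944=-1.125093
k=1: u−w=-20.315000, u+w=1.363000; √(b/2)=1.007472, √(2b)=2.014944; F=1.007472×(-20.315)=-20.466795, v=1.363000/2.014944=0.676446
k=2: u−w=-10.828000, u+w=-5.102000; √(b/2)=1.007472, √(2b)=2.014944; F=1.007472×(-10.828)=-10.908908, v=-5.102000/2.014944=-2.532080
k=3: u−w=-0.526000, u+w=41.006000; √(b/2)=1.007472, √(2b)=2.014944; F=1.007472×(-0.526)=-0.529930, v=41.006000/2.014944=20.350936

0: F=-4.734111 v=-1.125093
1: F=-20.466795 v=0.676446
2: F=-10.908908 v=-2.532080
3: F=-0.529930 v=20.350936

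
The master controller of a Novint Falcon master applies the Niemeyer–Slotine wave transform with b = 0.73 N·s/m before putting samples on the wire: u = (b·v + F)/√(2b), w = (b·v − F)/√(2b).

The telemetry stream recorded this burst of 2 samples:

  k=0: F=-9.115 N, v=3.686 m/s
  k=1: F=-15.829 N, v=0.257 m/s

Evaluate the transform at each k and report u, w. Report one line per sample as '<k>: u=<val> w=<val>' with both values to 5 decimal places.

0: u=-5.31672 w=9.77053
1: u=-12.94491 w=13.25544

k=0: b·v=0.73×3.686=2.69078; √(2b)=1.20830; u=(2.69078+(-9.115))/1.20830=-5.31672, w=(2.69078−(-9.115))/1.20830=9.77053
k=1: b·v=0.73×0.257=0.18761; √(2b)=1.20830; u=(0.18761+(-15.829))/1.20830=-12.94491, w=(0.18761−(-15.829))/1.20830=13.25544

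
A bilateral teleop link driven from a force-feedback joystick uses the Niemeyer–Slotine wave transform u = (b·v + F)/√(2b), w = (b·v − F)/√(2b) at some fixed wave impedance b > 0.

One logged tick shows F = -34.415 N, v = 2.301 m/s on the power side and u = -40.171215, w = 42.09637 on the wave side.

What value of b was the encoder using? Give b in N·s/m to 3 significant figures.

b = 0.35 N·s/m

u + w = 1.925155;  u + w = √(2b)·v, so √(2b) = 1.925155/2.301 = 0.836660.
b = (√(2b))²/2 = 0.700000/2 = 0.350000.
(Check via u − w = 2F/√(2b): u − w = -82.267585, 2F/√(2b) = -82.267573.)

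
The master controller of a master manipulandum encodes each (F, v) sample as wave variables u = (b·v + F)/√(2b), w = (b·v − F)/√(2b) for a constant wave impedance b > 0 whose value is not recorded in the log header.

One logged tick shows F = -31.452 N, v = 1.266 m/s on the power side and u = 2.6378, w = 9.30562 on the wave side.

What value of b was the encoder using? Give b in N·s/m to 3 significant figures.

u + w = 11.94342;  u + w = √(2b)·v, so √(2b) = 11.94342/1.266 = 9.43398.
b = (√(2b))²/2 = 89.00000/2 = 44.50000.
(Check via u − w = 2F/√(2b): u − w = -6.66782, 2F/√(2b) = -6.66781.)

b = 44.5 N·s/m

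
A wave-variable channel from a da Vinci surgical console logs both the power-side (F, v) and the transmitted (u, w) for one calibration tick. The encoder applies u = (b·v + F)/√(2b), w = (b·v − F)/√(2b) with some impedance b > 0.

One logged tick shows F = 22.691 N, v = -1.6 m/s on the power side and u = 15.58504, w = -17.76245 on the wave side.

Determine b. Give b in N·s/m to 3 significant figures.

b = 0.926 N·s/m

u + w = -2.1774;  u + w = √(2b)·v, so √(2b) = -2.1774/(-1.6) = 1.3609.
b = (√(2b))²/2 = 1.8520/2 = 0.9260.
(Check via u − w = 2F/√(2b): u − w = 33.3475, 2F/√(2b) = 33.3475.)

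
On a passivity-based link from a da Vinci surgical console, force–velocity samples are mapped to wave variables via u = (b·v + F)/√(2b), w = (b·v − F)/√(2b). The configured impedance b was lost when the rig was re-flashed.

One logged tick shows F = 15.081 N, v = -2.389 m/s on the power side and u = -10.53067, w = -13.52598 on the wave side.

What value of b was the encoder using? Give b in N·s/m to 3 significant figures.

b = 50.7 N·s/m

u + w = -24.0567;  u + w = √(2b)·v, so √(2b) = -24.0567/(-2.389) = 10.0698.
b = (√(2b))²/2 = 101.4000/2 = 50.7000.
(Check via u − w = 2F/√(2b): u − w = 2.9953, 2F/√(2b) = 2.9953.)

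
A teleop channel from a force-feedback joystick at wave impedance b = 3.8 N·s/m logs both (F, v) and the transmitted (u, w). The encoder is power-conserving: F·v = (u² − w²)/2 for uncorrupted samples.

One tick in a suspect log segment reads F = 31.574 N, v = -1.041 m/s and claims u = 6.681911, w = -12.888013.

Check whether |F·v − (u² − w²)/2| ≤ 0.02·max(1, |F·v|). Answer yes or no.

F·v = 31.574×(-1.041) = -32.868534 W.
(u² − w²)/2 = (44.647935 − 166.100879)/2 = -60.726472 W.
|Δ| = 27.857938;  2% of max(1, |F·v|) = 0.657371.

no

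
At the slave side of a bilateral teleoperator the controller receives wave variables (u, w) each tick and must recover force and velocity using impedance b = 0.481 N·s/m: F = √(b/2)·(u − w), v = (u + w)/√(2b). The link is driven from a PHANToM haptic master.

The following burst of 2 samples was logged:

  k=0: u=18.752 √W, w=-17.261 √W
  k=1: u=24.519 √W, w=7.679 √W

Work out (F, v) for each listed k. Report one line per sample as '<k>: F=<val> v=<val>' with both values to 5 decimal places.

0: F=17.66106 v=1.52016
1: F=8.25847 v=32.82777

k=0: u−w=36.01300, u+w=1.49100; √(b/2)=0.49041, √(2b)=0.98082; F=0.49041×36.013=17.66106, v=1.49100/0.98082=1.52016
k=1: u−w=16.84000, u+w=32.19800; √(b/2)=0.49041, √(2b)=0.98082; F=0.49041×16.84=8.25847, v=32.19800/0.98082=32.82777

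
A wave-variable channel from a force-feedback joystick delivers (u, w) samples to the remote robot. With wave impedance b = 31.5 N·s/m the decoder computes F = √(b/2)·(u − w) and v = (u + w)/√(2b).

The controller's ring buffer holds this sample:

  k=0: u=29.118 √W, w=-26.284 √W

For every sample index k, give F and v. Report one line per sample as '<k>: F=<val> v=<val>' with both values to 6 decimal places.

k=0: u−w=55.402000, u+w=2.834000; √(b/2)=3.968627, √(2b)=7.937254; F=3.968627×55.402=219.869871, v=2.834000/7.937254=0.357050

0: F=219.869871 v=0.357050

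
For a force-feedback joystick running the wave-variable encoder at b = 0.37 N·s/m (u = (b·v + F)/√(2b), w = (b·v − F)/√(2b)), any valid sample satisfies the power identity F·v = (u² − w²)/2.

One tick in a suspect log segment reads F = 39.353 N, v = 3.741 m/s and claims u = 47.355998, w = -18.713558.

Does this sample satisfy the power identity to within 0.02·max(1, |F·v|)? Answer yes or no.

F·v = 39.353×3.741 = 147.219573 W.
(u² − w²)/2 = (2242.590547 − 350.197253)/2 = 946.196647 W.
|Δ| = 798.977074;  2% of max(1, |F·v|) = 2.944391.

no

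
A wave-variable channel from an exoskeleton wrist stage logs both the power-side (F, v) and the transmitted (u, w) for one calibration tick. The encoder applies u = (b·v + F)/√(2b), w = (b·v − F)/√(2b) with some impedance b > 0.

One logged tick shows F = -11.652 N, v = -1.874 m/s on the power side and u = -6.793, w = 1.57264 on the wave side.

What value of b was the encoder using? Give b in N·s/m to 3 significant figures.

u + w = -5.2204;  u + w = √(2b)·v, so √(2b) = -5.2204/(-1.874) = 2.7857.
b = (√(2b))²/2 = 7.7600/2 = 3.8800.
(Check via u − w = 2F/√(2b): u − w = -8.3656, 2F/√(2b) = -8.3656.)

b = 3.88 N·s/m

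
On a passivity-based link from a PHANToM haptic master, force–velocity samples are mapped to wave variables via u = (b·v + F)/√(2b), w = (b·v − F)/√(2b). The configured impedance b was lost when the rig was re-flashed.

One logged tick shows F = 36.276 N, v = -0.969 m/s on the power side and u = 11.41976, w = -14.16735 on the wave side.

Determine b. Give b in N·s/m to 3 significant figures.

b = 4.02 N·s/m

u + w = -2.74759;  u + w = √(2b)·v, so √(2b) = -2.74759/(-0.969) = 2.83549.
b = (√(2b))²/2 = 8.04000/2 = 4.02000.
(Check via u − w = 2F/√(2b): u − w = 25.58711, 2F/√(2b) = 25.58711.)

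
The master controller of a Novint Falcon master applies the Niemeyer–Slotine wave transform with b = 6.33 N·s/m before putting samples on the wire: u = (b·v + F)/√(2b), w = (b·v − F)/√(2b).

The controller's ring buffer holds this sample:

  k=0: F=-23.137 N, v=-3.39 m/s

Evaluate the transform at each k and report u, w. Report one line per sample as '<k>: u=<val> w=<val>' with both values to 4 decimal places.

k=0: b·v=6.33×(-3.39)=-21.4587; √(2b)=3.5581; u=(-21.4587+(-23.137))/3.5581=-12.5336, w=(-21.4587−(-23.137))/3.5581=0.4717

0: u=-12.5336 w=0.4717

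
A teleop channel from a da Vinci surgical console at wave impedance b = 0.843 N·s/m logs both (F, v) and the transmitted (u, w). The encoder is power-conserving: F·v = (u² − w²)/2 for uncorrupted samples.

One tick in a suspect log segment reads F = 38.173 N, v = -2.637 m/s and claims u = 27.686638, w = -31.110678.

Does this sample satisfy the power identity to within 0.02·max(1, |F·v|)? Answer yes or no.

yes

F·v = 38.173×(-2.637) = -100.662201 W.
(u² − w²)/2 = (766.549924 − 967.874286)/2 = -100.662181 W.
|Δ| = 0.000020;  2% of max(1, |F·v|) = 2.013244.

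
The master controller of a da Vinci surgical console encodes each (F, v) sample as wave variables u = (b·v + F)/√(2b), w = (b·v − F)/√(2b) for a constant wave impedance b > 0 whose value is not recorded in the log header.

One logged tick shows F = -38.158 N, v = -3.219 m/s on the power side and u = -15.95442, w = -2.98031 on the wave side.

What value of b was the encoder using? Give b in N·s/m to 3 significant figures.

u + w = -18.9347;  u + w = √(2b)·v, so √(2b) = -18.9347/(-3.219) = 5.8822.
b = (√(2b))²/2 = 34.6000/2 = 17.3000.
(Check via u − w = 2F/√(2b): u − w = -12.9741, 2F/√(2b) = -12.9741.)

b = 17.3 N·s/m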